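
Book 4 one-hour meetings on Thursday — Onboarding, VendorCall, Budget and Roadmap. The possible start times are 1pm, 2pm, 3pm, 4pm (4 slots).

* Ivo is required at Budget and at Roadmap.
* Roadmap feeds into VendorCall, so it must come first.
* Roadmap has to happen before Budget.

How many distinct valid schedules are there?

Splitting on Onboarding: it can be 1pm (14), 2pm (14), 3pm (14), 4pm (14). Listing each branch's schedules as (VendorCall, Budget, Roadmap):
Onboarding=1pm: (2pm,2pm,1pm) (2pm,3pm,1pm) (2pm,4pm,1pm) (3pm,2pm,1pm) (3pm,3pm,1pm) (3pm,3pm,2pm) (3pm,4pm,1pm) (3pm,4pm,2pm) (4pm,2pm,1pm) (4pm,3pm,1pm) (4pm,3pm,2pm) (4pm,4pm,1pm) (4pm,4pm,2pm) (4pm,4pm,3pm) — 14.
Onboarding=2pm: (2pm,2pm,1pm) (2pm,3pm,1pm) (2pm,4pm,1pm) (3pm,2pm,1pm) (3pm,3pm,1pm) (3pm,3pm,2pm) (3pm,4pm,1pm) (3pm,4pm,2pm) (4pm,2pm,1pm) (4pm,3pm,1pm) (4pm,3pm,2pm) (4pm,4pm,1pm) (4pm,4pm,2pm) (4pm,4pm,3pm) — 14.
Onboarding=3pm: (2pm,2pm,1pm) (2pm,3pm,1pm) (2pm,4pm,1pm) (3pm,2pm,1pm) (3pm,3pm,1pm) (3pm,3pm,2pm) (3pm,4pm,1pm) (3pm,4pm,2pm) (4pm,2pm,1pm) (4pm,3pm,1pm) (4pm,3pm,2pm) (4pm,4pm,1pm) (4pm,4pm,2pm) (4pm,4pm,3pm) — 14.
Onboarding=4pm: (2pm,2pm,1pm) (2pm,3pm,1pm) (2pm,4pm,1pm) (3pm,2pm,1pm) (3pm,3pm,1pm) (3pm,3pm,2pm) (3pm,4pm,1pm) (3pm,4pm,2pm) (4pm,2pm,1pm) (4pm,3pm,1pm) (4pm,3pm,2pm) (4pm,4pm,1pm) (4pm,4pm,2pm) (4pm,4pm,3pm) — 14.
Summing: 14 + 14 + 14 + 14 = 56.

56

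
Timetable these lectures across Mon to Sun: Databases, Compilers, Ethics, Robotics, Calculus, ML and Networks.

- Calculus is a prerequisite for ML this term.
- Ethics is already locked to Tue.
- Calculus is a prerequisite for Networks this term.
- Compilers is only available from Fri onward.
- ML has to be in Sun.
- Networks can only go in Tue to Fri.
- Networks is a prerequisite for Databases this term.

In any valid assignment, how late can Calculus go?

Thu

Downstream work caps Calculus at Thu.
Calculus at Thu is achievable: Ethics in Tue, Databases in Sat, ML in Sun, Robotics in Mon, Networks in Fri, Calculus in Thu, Compilers in Fri.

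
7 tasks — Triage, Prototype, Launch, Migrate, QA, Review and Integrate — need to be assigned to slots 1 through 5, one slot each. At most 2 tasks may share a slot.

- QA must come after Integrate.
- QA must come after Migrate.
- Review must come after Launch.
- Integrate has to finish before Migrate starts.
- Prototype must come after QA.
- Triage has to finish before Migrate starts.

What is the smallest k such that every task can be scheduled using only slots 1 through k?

The precedence chain requires at least 4 distinct slots.
With at most 2 per slot and 7 tasks, at least 4 slots are needed.
4 works (last occupied slot: 4): for example Launch in 2, Review in 3, Integrate in 1, Migrate in 2, Prototype in 4, Triage in 1, QA in 3.

4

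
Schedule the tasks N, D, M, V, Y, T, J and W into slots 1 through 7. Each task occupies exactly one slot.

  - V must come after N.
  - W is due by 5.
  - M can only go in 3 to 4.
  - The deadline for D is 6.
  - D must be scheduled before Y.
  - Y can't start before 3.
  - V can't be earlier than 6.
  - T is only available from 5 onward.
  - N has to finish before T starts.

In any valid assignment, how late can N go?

Downstream work caps N at 6.
N at 6 is achievable: Y -> 3, N -> 6, V -> 7, W -> 1, D -> 1, T -> 7, M -> 3, J -> 1.

6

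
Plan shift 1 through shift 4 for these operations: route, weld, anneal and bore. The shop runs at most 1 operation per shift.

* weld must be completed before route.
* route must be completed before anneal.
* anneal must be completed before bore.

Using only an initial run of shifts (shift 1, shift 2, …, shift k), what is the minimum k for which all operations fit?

The precedence chain requires at least 4 distinct shifts.
With at most 1 per shift and 4 operations, at least 4 shifts are needed.
4 works (last occupied shift: shift 4): for example route=shift 2; bore=shift 4; anneal=shift 3; weld=shift 1.

4 shifts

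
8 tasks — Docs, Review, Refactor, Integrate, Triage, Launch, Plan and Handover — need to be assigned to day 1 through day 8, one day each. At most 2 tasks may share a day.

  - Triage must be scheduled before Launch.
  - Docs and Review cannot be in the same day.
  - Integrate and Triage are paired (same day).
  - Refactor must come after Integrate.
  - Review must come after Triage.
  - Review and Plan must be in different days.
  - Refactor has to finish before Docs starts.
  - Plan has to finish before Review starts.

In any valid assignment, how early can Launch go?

Precedence pushes Launch to at least day 2.
Launch at day 2 is achievable: Review=day 3, Integrate=day 1, Docs=day 4, Handover=day 4, Plan=day 2, Triage=day 1, Launch=day 2, Refactor=day 3.

day 2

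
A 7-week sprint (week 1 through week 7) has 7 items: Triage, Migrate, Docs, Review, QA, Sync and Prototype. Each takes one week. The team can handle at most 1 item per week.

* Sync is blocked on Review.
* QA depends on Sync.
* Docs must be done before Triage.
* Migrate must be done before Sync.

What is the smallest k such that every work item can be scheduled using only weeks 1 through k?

7

The precedence chain requires at least 3 distinct weeks.
With at most 1 per week and 7 work items, at least 7 weeks are needed.
7 works (last occupied week: week 7): for example Review -> week 2; Triage -> week 5; Docs -> week 4; Migrate -> week 1; QA -> week 6; Prototype -> week 7; Sync -> week 3.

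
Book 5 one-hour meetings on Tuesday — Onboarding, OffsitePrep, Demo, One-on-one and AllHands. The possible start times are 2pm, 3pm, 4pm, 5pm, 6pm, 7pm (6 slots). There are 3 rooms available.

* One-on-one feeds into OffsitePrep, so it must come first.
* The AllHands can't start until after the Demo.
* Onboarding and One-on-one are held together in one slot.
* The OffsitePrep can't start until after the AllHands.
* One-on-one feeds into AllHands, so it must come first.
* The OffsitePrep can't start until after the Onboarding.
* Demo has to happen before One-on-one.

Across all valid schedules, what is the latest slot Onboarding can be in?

Onboarding must be in the same slot as One-on-one, which can't be before 3pm, so Onboarding is at least 3pm; Onboarding must be in the same slot as One-on-one, which can't be after 5pm, so Onboarding is at most 5pm.
Onboarding at 5pm is achievable: Demo=2pm; Onboarding=5pm; One-on-one=5pm; AllHands=6pm; OffsitePrep=7pm.

5pm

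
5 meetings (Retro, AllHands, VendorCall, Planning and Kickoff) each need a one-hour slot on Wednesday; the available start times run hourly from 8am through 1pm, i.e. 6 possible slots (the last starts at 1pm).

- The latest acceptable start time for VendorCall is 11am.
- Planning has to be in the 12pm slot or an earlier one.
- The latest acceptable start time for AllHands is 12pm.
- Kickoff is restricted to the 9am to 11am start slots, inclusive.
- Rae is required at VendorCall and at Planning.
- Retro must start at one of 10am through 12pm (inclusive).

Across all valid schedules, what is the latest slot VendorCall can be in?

11am

VendorCall's own window allows nothing later than 11am.
VendorCall at 11am is achievable: VendorCall=11am, Retro=10am, AllHands=8am, Kickoff=9am, Planning=8am.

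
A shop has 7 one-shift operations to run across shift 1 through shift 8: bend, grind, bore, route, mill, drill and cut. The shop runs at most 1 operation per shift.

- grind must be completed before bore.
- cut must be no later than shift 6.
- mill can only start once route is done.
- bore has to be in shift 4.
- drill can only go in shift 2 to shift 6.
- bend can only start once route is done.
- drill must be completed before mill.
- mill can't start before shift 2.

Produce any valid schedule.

bore in shift 4, cut in shift 1, drill in shift 2, route in shift 5, grind in shift 3, mill in shift 6, bend in shift 7

Checking: grind(shift 3) before bore(shift 4); route(shift 5) before mill(shift 6); route(shift 5) before bend(shift 7); drill(shift 2) before mill(shift 6); drill=shift 2 in [shift 2,shift 6]; bore=shift 4 in [shift 4,shift 4]; mill=shift 6 in [shift 2,shift 8]; cut=shift 1 in [shift 1,shift 6]; max 1 per shift (cap 1).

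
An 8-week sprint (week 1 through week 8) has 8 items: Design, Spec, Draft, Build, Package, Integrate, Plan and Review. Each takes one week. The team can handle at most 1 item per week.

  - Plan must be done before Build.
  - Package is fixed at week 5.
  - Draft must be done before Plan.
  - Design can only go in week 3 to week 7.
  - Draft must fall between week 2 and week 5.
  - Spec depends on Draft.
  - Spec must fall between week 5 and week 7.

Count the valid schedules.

Splitting on Design: it can be week 3 (16), week 4 (16), week 6 (8), week 7 (8). Listing each branch's schedules as (Spec, Draft, Build, Package, Integrate, Plan, Review) by week number:
Design=week 3: (6,2,7,5,1,4,8) (6,2,7,5,8,4,1) (6,2,8,5,1,4,7) (6,2,8,5,1,7,4) (6,2,8,5,4,7,1) (6,2,8,5,7,4,1) (6,4,8,5,1,7,2) (6,4,8,5,2,7,1) (7,2,6,5,1,4,8) (7,2,6,5,8,4,1) (7,2,8,5,1,4,6) (7,2,8,5,1,6,4) (7,2,8,5,4,6,1) (7,2,8,5,6,4,1) (7,4,8,5,1,6,2) (7,4,8,5,2,6,1) — 16.
Design=week 4: (6,2,7,5,1,3,8) (6,2,7,5,8,3,1) (6,2,8,5,1,3,7) (6,2,8,5,1,7,3) (6,2,8,5,3,7,1) (6,2,8,5,7,3,1) (6,3,8,5,1,7,2) (6,3,8,5,2,7,1) (7,2,6,5,1,3,8) (7,2,6,5,8,3,1) (7,2,8,5,1,3,6) (7,2,8,5,1,6,3) (7,2,8,5,3,6,1) (7,2,8,5,6,3,1) (7,3,8,5,1,6,2) (7,3,8,5,2,6,1) — 16.
Design=week 6: (7,2,4,5,1,3,8) (7,2,4,5,8,3,1) (7,2,8,5,1,3,4) (7,2,8,5,1,4,3) (7,2,8,5,3,4,1) (7,2,8,5,4,3,1) (7,3,8,5,1,4,2) (7,3,8,5,2,4,1) — 8.
Design=week 7: (6,2,4,5,1,3,8) (6,2,4,5,8,3,1) (6,2,8,5,1,3,4) (6,2,8,5,1,4,3) (6,2,8,5,3,4,1) (6,2,8,5,4,3,1) (6,3,8,5,1,4,2) (6,3,8,5,2,4,1) — 8.
Summing: 16 + 16 + 8 + 8 = 48.

48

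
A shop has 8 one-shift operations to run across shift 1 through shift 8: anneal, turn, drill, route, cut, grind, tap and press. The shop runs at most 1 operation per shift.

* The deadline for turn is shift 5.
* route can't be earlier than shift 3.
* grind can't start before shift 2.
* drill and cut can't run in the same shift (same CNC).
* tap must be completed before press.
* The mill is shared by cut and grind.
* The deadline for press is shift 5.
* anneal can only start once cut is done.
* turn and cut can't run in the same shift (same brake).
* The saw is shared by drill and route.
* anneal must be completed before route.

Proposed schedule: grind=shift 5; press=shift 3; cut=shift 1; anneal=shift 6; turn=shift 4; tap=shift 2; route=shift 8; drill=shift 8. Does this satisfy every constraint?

grind can't start before shift 2 — holds.
anneal must be completed before route — holds.
drill and cut can't run in the same shift (same CNC) — holds.
anneal can only start once cut is done — holds.
turn and cut can't run in the same shift (same brake) — holds.
The mill is shared by cut and grind — holds.
route can't be earlier than shift 3 — holds.
The deadline for turn is shift 5 — holds.
The deadline for press is shift 5 — holds.
The shop runs at most 1 operation per shift — violated.
tap must be completed before press — holds.
The saw is shared by drill and route — violated.

No — it violates: The saw is shared by drill and route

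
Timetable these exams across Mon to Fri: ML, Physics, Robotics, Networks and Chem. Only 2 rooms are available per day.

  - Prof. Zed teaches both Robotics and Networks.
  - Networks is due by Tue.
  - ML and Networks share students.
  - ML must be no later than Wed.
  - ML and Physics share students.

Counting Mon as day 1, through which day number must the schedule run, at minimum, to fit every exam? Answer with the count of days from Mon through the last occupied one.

3

With at most 2 per day and 5 exams, at least 3 days are needed.
3 works (last occupied day: Wed): for example Chem -> Wed; Physics -> Mon; ML -> Tue; Robotics -> Tue; Networks -> Mon.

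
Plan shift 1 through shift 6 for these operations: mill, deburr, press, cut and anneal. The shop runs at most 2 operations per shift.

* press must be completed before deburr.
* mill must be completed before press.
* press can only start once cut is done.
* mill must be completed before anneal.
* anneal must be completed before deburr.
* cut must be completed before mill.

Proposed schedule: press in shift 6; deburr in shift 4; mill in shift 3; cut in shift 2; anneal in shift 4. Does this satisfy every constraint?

No. press must be completed before deburr is not satisfied.

anneal must be completed before deburr — violated.
cut must be completed before mill — holds.
press must be completed before deburr — violated.
press can only start once cut is done — holds.
mill must be completed before press — holds.
The shop runs at most 2 operations per shift — holds.
mill must be completed before anneal — holds.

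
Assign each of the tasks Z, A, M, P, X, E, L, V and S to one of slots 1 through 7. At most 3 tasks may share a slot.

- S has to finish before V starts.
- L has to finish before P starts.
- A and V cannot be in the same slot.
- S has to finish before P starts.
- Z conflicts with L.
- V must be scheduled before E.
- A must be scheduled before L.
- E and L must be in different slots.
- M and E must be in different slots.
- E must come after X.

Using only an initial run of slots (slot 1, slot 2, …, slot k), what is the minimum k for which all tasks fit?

The precedence chain requires at least 3 distinct slots.
With at most 3 per slot and 9 tasks, at least 3 slots are needed.
3 works (last occupied slot: 3): for example L -> 2; E -> 3; X -> 1; P -> 3; V -> 2; M -> 2; Z -> 3; A -> 1; S -> 1.

3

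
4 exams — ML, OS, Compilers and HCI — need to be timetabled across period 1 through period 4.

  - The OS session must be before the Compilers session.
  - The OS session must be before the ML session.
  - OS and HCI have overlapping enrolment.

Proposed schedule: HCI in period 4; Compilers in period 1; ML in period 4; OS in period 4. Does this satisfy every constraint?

The OS session must be before the Compilers session — violated.
The OS session must be before the ML session — violated.
OS and HCI have overlapping enrolment — violated.

Invalid. The OS session must be before the Compilers session.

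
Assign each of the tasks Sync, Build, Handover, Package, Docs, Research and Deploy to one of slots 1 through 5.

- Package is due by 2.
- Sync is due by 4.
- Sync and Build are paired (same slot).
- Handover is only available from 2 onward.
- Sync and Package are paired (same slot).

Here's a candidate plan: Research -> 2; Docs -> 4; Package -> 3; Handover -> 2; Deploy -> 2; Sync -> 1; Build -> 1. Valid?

Invalid. Package is due by 2.

Sync is due by 4 — holds.
Sync and Package are paired (same slot) — violated.
Handover is only available from 2 onward — holds.
Package is due by 2 — violated.
Sync and Build are paired (same slot) — holds.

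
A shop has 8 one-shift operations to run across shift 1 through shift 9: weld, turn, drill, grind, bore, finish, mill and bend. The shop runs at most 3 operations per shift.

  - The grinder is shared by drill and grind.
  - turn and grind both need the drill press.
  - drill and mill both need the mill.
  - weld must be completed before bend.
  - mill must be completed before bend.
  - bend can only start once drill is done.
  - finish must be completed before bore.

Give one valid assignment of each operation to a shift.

mill in shift 2, bore in shift 2, grind in shift 3, turn in shift 2, finish in shift 1, weld in shift 1, bend in shift 3, drill in shift 1

Checking: finish(shift 1) before bore(shift 2); drill(shift 1) before bend(shift 3); mill(shift 2) before bend(shift 3); weld(shift 1) before bend(shift 3); turn(shift 2) != grind(shift 3); drill(shift 1) != mill(shift 2); drill(shift 1) != grind(shift 3); max 3 per shift (cap 3).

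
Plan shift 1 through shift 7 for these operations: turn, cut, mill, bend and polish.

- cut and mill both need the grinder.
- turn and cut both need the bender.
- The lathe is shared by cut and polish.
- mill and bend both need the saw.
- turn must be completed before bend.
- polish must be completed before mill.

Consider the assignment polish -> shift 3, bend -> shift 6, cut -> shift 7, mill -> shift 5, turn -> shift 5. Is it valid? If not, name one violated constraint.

mill and bend both need the saw — holds.
cut and mill both need the grinder — holds.
turn and cut both need the bender — holds.
turn must be completed before bend — holds.
The lathe is shared by cut and polish — holds.
polish must be completed before mill — holds.

Yes, all constraints hold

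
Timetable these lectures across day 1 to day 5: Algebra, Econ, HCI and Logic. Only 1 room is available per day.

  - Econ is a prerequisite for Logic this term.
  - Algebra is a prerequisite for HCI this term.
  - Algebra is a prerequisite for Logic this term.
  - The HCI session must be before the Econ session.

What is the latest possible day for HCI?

day 3

Precedence pushes HCI to at least day 2; downstream work caps HCI at day 3.
HCI at day 3 is achievable: Algebra in day 1; Logic in day 5; Econ in day 4; HCI in day 3.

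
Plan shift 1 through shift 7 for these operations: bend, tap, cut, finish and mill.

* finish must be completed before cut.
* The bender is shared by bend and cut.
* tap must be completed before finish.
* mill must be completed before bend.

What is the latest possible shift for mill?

shift 6

Downstream work caps mill at shift 6.
mill at shift 6 is achievable: mill in shift 6; finish in shift 2; bend in shift 7; tap in shift 1; cut in shift 3.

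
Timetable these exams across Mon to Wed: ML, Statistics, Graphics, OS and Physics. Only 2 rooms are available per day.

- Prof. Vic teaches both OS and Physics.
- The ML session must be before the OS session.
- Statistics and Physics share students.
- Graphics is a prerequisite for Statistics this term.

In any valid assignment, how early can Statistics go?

Tue

Precedence pushes Statistics to at least Tue.
Statistics at Tue is achievable: Graphics in Mon, ML in Mon, OS in Tue, Physics in Wed, Statistics in Tue.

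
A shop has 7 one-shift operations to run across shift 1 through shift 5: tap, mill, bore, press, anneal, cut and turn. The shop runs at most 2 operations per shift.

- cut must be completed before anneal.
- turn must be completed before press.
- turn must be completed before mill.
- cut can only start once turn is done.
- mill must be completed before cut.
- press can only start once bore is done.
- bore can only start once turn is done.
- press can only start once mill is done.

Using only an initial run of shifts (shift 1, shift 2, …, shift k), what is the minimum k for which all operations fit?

4

The precedence chain requires at least 4 distinct shifts.
With at most 2 per shift and 7 operations, at least 4 shifts are needed.
4 works (last occupied shift: shift 4): for example cut -> shift 3, mill -> shift 2, tap -> shift 1, press -> shift 3, turn -> shift 1, bore -> shift 2, anneal -> shift 4.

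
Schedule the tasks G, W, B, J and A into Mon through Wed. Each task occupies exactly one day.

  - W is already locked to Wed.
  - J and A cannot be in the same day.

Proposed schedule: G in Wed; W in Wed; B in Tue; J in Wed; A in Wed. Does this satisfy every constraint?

No. J and A cannot be in the same day is not satisfied.

W is already locked to Wed — holds.
J and A cannot be in the same day — violated.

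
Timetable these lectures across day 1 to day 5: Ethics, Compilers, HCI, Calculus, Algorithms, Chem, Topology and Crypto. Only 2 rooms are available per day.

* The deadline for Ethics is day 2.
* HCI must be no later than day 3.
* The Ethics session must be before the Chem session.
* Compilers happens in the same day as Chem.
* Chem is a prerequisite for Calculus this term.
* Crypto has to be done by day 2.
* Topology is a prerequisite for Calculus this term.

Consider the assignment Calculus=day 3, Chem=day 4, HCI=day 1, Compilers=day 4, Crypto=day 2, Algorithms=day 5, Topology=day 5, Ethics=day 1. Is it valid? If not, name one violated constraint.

Only 2 rooms are available per day — holds.
The deadline for Ethics is day 2 — holds.
HCI must be no later than day 3 — holds.
The Ethics session must be before the Chem session — holds.
Topology is a prerequisite for Calculus this term — violated.
Crypto has to be done by day 2 — holds.
Chem is a prerequisite for Calculus this term — violated.
Compilers happens in the same day as Chem — holds.

Invalid. Topology is a prerequisite for Calculus this term.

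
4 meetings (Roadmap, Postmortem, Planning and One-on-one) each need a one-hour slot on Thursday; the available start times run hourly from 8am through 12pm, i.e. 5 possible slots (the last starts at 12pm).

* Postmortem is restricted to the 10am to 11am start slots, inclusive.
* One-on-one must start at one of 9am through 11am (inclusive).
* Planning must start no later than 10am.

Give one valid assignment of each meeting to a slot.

Postmortem in 10am, Planning in 8am, Roadmap in 8am, One-on-one in 9am

Checking: Planning=8am in [8am,10am]; One-on-one=9am in [9am,11am]; Postmortem=10am in [10am,11am].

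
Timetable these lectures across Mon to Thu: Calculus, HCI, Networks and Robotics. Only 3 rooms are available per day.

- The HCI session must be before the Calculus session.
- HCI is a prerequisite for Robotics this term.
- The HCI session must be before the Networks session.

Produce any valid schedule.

Networks=Tue, Robotics=Tue, HCI=Mon, Calculus=Tue

Checking: HCI(Mon) before Networks(Tue); HCI(Mon) before Calculus(Tue); HCI(Mon) before Robotics(Tue); max 3 per day (cap 3).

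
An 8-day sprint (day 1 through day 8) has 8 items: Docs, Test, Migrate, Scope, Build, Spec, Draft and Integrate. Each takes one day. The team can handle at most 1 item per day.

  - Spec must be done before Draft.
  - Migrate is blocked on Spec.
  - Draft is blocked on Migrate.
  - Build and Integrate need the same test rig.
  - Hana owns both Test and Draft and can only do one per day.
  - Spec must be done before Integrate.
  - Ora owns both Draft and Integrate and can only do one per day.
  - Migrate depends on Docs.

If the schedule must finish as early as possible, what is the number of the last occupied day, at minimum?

8

The precedence chain requires at least 3 distinct days.
With at most 1 per day and 8 work items, at least 8 days are needed.
8 works (last occupied day: day 8): for example Test -> day 6; Draft -> day 4; Integrate -> day 5; Spec -> day 1; Migrate -> day 3; Scope -> day 7; Build -> day 8; Docs -> day 2.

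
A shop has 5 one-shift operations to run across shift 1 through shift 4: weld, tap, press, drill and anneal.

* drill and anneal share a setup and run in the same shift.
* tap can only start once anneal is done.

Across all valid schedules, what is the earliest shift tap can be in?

Precedence pushes tap to at least shift 2.
tap at shift 2 is achievable: press=shift 1, anneal=shift 1, drill=shift 1, tap=shift 2, weld=shift 1.

shift 2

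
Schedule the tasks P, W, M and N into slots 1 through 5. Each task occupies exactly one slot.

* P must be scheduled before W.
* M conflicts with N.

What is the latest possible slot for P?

Downstream work caps P at 4.
P at 4 is achievable: P -> 4, N -> 2, M -> 1, W -> 5.

4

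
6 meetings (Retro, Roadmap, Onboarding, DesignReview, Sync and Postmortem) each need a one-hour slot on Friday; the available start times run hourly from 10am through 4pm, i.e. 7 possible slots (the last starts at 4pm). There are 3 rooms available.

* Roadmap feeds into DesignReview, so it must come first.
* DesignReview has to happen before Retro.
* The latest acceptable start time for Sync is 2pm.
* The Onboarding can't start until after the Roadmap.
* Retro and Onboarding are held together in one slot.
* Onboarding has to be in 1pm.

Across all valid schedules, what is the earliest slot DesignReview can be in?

11am

Precedence pushes DesignReview to at least 11am; downstream work caps DesignReview at 12pm.
DesignReview at 11am is achievable: DesignReview in 11am; Postmortem in 10am; Sync in 10am; Retro in 1pm; Onboarding in 1pm; Roadmap in 10am.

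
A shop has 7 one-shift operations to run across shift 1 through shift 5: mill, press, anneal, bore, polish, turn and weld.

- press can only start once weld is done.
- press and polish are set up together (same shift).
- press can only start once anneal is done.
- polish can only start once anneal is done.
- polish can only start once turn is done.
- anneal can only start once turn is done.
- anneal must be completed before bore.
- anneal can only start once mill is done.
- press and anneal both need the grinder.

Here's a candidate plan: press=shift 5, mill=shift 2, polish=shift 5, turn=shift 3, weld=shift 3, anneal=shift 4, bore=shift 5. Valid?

Valid

press can only start once anneal is done — holds.
press and polish are set up together (same shift) — holds.
press can only start once weld is done — holds.
polish can only start once turn is done — holds.
press and anneal both need the grinder — holds.
anneal can only start once turn is done — holds.
anneal can only start once mill is done — holds.
anneal must be completed before bore — holds.
polish can only start once anneal is done — holds.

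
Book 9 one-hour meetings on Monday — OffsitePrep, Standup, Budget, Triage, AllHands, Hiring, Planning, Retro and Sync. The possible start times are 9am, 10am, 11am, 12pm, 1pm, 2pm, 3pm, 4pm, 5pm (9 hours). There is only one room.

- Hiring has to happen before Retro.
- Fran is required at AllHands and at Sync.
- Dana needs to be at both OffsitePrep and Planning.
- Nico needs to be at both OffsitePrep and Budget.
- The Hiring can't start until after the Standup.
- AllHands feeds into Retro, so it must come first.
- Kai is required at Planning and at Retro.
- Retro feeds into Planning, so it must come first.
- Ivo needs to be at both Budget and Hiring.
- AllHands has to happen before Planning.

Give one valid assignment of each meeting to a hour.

Hiring -> 11am; Standup -> 10am; Planning -> 1pm; Retro -> 12pm; Triage -> 4pm; OffsitePrep -> 2pm; AllHands -> 9am; Budget -> 3pm; Sync -> 5pm

Checking: Retro(12pm) before Planning(1pm); Standup(10am) before Hiring(11am); Hiring(11am) before Retro(12pm); AllHands(9am) before Retro(12pm); AllHands(9am) before Planning(1pm); Planning(1pm) != Retro(12pm); OffsitePrep(2pm) != Planning(1pm); OffsitePrep(2pm) != Budget(3pm); Budget(3pm) != Hiring(11am); AllHands(9am) != Sync(5pm); max 1 per hour (cap 1).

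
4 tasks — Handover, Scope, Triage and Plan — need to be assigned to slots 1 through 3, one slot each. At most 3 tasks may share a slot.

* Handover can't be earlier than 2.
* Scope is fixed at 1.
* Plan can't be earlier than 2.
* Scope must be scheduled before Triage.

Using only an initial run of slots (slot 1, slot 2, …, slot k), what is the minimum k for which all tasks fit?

The precedence chain requires at least 2 distinct slots.
With at most 3 per slot and 4 tasks, at least 2 slots are needed.
2 works (last occupied slot: 2): for example Scope in 1, Plan in 2, Handover in 2, Triage in 2.

2 slots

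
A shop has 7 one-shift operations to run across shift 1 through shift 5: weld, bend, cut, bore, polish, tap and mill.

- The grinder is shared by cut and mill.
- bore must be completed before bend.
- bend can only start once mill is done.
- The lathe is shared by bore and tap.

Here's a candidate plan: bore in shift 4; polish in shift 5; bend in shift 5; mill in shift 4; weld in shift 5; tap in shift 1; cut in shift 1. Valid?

bore must be completed before bend — holds.
The grinder is shared by cut and mill — holds.
The lathe is shared by bore and tap — holds.
bend can only start once mill is done — holds.

Yes, all constraints hold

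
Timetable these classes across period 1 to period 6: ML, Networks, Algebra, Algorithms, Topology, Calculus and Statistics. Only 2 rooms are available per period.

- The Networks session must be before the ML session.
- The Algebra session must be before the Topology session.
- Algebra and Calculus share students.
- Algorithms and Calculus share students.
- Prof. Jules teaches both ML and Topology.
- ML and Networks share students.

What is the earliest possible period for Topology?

period 2

Precedence pushes Topology to at least period 2.
Topology at period 2 is achievable: Topology in period 2, Statistics in period 4, Algorithms in period 2, Algebra in period 1, Calculus in period 3, Networks in period 1, ML in period 3.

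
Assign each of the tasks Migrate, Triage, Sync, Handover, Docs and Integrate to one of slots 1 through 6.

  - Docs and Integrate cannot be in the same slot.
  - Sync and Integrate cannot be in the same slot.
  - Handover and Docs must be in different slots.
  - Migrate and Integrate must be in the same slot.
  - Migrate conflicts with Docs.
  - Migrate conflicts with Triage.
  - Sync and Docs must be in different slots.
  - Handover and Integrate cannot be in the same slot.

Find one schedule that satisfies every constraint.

Integrate=1, Docs=3, Sync=2, Triage=2, Handover=2, Migrate=1

Checking: Handover(2) != Docs(3); Sync(2) != Docs(3); Docs(3) != Integrate(1); Migrate(1) != Docs(3); Migrate(1) != Triage(2); Sync(2) != Integrate(1); Handover(2) != Integrate(1); Migrate = Integrate = 1.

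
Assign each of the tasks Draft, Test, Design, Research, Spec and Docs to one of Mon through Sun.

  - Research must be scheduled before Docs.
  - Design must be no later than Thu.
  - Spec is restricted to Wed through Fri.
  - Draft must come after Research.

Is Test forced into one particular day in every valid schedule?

Test can be Mon (e.g. Design -> Mon, Docs -> Tue, Research -> Mon, Spec -> Wed, Test -> Mon, Draft -> Tue) or Tue (e.g. Docs=Tue, Design=Mon, Spec=Wed, Research=Mon, Test=Tue, Draft=Tue).

No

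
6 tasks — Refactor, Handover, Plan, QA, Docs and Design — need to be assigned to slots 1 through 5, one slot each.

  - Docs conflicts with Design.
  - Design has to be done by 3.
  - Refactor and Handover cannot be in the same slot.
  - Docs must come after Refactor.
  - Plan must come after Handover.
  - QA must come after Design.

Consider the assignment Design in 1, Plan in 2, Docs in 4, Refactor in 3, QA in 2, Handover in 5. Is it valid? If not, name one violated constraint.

Design has to be done by 3 — holds.
Docs must come after Refactor — holds.
Refactor and Handover cannot be in the same slot — holds.
Docs conflicts with Design — holds.
QA must come after Design — holds.
Plan must come after Handover — violated.

Invalid. Plan must come after Handover.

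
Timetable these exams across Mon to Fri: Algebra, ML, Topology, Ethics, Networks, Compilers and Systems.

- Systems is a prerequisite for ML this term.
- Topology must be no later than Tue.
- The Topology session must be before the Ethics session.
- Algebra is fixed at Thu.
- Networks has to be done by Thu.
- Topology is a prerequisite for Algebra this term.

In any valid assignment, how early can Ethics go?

Tue

Precedence pushes Ethics to at least Tue.
Ethics at Tue is achievable: Systems in Mon; Algebra in Thu; Ethics in Tue; ML in Tue; Topology in Mon; Compilers in Mon; Networks in Mon.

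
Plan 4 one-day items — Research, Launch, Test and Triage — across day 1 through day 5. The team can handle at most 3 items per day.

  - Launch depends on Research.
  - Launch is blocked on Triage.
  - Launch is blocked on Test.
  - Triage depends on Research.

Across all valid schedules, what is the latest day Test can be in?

day 4

Downstream work caps Test at day 4.
Test at day 4 is achievable: Research=day 1; Triage=day 2; Launch=day 5; Test=day 4.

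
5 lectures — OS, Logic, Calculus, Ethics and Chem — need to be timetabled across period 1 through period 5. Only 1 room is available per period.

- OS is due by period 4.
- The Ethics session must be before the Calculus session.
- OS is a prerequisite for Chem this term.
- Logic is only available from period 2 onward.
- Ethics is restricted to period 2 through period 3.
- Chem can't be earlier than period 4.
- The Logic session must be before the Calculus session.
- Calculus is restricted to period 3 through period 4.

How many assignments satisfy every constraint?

2

Enumerating: Chem -> period 5, Logic -> period 3, OS -> period 1, Calculus -> period 4, Ethics -> period 2 | Ethics -> period 3; OS -> period 1; Chem -> period 5; Calculus -> period 4; Logic -> period 2.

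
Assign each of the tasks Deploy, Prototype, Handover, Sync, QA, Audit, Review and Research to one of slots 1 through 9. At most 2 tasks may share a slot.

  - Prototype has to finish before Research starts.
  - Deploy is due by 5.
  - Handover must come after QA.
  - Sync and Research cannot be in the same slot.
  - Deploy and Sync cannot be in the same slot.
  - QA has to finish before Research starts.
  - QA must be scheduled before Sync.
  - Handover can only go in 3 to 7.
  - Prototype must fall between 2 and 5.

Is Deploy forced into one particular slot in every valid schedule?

No

Deploy can be 1 (e.g. QA -> 1, Handover -> 3, Research -> 3, Prototype -> 2, Deploy -> 1, Review -> 4, Audit -> 4, Sync -> 2) or 2 (e.g. Handover=3, Research=3, Audit=1, Review=4, Sync=4, Deploy=2, Prototype=2, QA=1).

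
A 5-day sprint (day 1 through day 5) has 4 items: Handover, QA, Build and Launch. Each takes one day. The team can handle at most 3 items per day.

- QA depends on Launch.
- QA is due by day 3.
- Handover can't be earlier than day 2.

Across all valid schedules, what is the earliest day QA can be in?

Precedence pushes QA to at least day 2; QA's own window allows nothing later than day 3.
QA at day 2 is achievable: Build in day 1; QA in day 2; Handover in day 2; Launch in day 1.

day 2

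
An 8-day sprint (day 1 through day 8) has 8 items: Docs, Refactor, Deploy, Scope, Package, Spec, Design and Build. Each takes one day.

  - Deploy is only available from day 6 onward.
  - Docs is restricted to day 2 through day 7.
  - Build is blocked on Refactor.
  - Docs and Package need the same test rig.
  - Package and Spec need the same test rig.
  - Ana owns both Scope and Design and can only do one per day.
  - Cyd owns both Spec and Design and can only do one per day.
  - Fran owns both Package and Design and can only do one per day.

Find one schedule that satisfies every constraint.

Design=day 3, Build=day 2, Package=day 1, Scope=day 1, Refactor=day 1, Docs=day 2, Spec=day 2, Deploy=day 6

Checking: Refactor(day 1) before Build(day 2); Spec(day 2) != Design(day 3); Scope(day 1) != Design(day 3); Package(day 1) != Spec(day 2); Package(day 1) != Design(day 3); Docs(day 2) != Package(day 1); Docs=day 2 in [day 2,day 7]; Deploy=day 6 in [day 6,day 8].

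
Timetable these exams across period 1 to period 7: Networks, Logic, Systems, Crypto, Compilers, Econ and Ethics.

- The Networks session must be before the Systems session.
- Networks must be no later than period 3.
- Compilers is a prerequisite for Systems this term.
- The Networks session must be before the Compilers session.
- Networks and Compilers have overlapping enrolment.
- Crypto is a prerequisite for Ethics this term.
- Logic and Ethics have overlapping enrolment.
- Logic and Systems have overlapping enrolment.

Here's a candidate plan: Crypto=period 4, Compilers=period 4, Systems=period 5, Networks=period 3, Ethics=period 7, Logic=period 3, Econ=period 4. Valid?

Networks and Compilers have overlapping enrolment — holds.
Logic and Ethics have overlapping enrolment — holds.
The Networks session must be before the Compilers session — holds.
Crypto is a prerequisite for Ethics this term — holds.
Networks must be no later than period 3 — holds.
Compilers is a prerequisite for Systems this term — holds.
Logic and Systems have overlapping enrolment — holds.
The Networks session must be before the Systems session — holds.

Valid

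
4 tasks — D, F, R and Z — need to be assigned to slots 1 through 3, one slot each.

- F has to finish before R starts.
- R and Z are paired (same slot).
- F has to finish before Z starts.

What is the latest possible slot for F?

2

Downstream work caps F at 2.
F at 2 is achievable: F -> 2, Z -> 3, D -> 1, R -> 3.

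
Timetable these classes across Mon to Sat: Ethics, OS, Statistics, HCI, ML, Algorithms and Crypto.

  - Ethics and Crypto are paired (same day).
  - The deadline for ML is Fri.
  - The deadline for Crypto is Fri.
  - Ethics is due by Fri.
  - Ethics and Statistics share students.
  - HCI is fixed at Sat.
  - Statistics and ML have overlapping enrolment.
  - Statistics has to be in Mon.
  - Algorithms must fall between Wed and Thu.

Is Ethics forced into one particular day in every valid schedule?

No

Ethics can be Tue (e.g. HCI in Sat; Crypto in Tue; Statistics in Mon; ML in Tue; OS in Mon; Algorithms in Wed; Ethics in Tue) or Wed (e.g. HCI in Sat, OS in Mon, Crypto in Wed, Algorithms in Wed, Statistics in Mon, Ethics in Wed, ML in Tue).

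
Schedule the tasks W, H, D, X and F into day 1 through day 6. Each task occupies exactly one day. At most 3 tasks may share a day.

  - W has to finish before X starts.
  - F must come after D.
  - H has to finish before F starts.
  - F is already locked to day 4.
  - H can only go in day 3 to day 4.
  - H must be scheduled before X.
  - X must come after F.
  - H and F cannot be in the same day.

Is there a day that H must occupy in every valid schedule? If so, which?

H's window is day 3–day 4.
F is fixed at day 4, and H can't share a day with F.
So H must be day 3.

day 3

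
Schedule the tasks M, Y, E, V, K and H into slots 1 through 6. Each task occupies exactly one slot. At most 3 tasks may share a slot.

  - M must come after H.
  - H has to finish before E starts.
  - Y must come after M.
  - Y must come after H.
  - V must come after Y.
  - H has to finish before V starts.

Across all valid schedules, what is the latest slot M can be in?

4

Precedence pushes M to at least 2; downstream work caps M at 4.
M at 4 is achievable: H -> 1; M -> 4; Y -> 5; E -> 2; V -> 6; K -> 1.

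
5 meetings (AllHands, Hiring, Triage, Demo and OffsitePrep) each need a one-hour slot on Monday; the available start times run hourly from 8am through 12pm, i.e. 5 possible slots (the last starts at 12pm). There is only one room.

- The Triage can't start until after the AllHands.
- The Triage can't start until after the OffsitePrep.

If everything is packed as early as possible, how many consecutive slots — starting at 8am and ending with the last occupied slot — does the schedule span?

The precedence chain requires at least 2 distinct slots.
With at most 1 per slot and 5 meetings, at least 5 slots are needed.
5 works (last occupied slot: 12pm): for example Triage in 10am, OffsitePrep in 9am, Hiring in 11am, Demo in 12pm, AllHands in 8am.

5 slots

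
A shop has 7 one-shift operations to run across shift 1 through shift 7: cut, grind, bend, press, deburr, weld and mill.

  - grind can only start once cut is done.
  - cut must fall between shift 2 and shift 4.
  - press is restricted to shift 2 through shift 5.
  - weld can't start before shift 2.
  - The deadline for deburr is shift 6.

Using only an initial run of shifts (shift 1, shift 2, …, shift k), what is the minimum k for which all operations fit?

The precedence chain requires at least 2 distinct shifts.
Propagating the time windows through the other constraints, grind can't land before shift 3, so the schedule must run through at least shift 3.
3 works (last occupied shift: shift 3): for example press -> shift 2, cut -> shift 2, bend -> shift 1, deburr -> shift 1, weld -> shift 2, mill -> shift 1, grind -> shift 3.

3 shifts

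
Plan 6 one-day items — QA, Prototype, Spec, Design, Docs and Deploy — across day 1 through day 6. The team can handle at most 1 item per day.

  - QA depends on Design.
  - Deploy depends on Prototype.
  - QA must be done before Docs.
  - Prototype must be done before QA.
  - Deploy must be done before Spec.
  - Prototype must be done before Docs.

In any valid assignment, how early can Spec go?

day 3

Precedence pushes Spec to at least day 3.
Spec at day 3 is achievable: Design -> day 4; Prototype -> day 1; Docs -> day 6; Deploy -> day 2; QA -> day 5; Spec -> day 3.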